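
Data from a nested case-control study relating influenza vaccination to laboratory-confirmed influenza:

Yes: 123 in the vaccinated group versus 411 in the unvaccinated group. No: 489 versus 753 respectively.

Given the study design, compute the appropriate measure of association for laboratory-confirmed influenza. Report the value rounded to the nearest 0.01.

0.46

From the description: a = 123, b = 489, c = 411, d = 753.
This is a nested case-control study: participants were sampled on outcome status, so risks in the source population cannot be estimated directly — relative risk is not valid here. The odds ratio is the appropriate measure.
OR = (a·d)/(b·c) = (123 × 753) / (489 × 411) = 92619 / 200979 = 0.46084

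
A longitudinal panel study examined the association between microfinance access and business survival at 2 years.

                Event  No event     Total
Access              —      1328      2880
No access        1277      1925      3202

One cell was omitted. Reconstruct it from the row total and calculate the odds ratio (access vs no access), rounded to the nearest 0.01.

1.76

The missing cell is in the exposed row: 2880 − 1328 = 1552.
So a = 1552, b = 1328, c = 1277, d = 1925.
OR = (a·d)/(b·c) = (1552 × 1925) / (1328 × 1277) = 2987600 / 1695856 = 1.76171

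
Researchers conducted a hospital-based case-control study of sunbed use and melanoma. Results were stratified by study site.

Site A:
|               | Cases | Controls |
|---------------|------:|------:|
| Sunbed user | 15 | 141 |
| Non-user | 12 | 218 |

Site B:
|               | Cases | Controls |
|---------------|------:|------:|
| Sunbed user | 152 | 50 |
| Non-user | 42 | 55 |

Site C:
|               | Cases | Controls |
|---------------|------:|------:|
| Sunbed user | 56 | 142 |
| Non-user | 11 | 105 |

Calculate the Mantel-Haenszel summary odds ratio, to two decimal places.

3.37

OR_MH = Σ(aᵢdᵢ/nᵢ) / Σ(bᵢcᵢ/nᵢ), where nᵢ is the stratum total.
Stratum 1 (Site A): n = 386; a·d/n = 15·218/386 = 8.4715; b·c/n = 141·12/386 = 4.3834
Stratum 2 (Site B): n = 299; a·d/n = 152·55/299 = 27.9599; b·c/n = 50·42/299 = 7.0234
Stratum 3 (Site C): n = 314; a·d/n = 56·105/314 = 18.7261; b·c/n = 142·11/314 = 4.9745
OR_MH = (8.4715 + 27.9599 + 18.7261) / (4.3834 + 7.0234 + 4.9745) = 55.1575 / 16.3814 = 3.36709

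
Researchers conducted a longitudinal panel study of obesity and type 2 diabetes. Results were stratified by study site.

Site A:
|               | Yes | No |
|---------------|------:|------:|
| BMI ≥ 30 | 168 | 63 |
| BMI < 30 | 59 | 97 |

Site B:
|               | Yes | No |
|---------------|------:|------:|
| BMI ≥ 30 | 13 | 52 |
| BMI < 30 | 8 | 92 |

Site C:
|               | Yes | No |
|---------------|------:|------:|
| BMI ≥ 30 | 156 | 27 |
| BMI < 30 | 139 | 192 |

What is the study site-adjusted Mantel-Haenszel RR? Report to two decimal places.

RR_MH = Σ(aᵢ·n₀ᵢ/nᵢ) / Σ(cᵢ·n₁ᵢ/nᵢ), with n₁ᵢ = aᵢ+bᵢ (exposed), n₀ᵢ = cᵢ+dᵢ (unexposed), nᵢ = n₁ᵢ+n₀ᵢ.
Stratum 1 (Site A): n₁ = 231, n₀ = 156, n = 387; a·n₀/n = 168·156/387 = 67.7209; c·n₁/n = 59·231/387 = 35.2171
Stratum 2 (Site B): n₁ = 65, n₀ = 100, n = 165; a·n₀/n = 13·100/165 = 7.8788; c·n₁/n = 8·65/165 = 3.1515
Stratum 3 (Site C): n₁ = 183, n₀ = 331, n = 514; a·n₀/n = 156·331/514 = 100.4591; c·n₁/n = 139·183/514 = 49.4883
RR_MH = (67.7209 + 7.8788 + 100.4591) / (35.2171 + 3.1515 + 49.4883) = 176.0589 / 87.8569 = 2.00393

2.00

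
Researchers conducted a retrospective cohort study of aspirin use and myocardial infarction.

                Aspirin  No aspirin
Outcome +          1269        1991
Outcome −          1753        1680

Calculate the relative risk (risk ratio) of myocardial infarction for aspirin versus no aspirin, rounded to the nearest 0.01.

0.77

Reading the table with exposure as columns: a = 1269 (Aspirin, case), b = 1753 (Aspirin, non-case), c = 1991 (No aspirin, case), d = 1680.
Risk in exposed = 1269/3022 = 0.41992; risk in unexposed = 1991/3671 = 0.54236.
RR = 0.41992 / 0.54236 = 0.77425
The risk is 23% lower among the exposed than among the unexposed.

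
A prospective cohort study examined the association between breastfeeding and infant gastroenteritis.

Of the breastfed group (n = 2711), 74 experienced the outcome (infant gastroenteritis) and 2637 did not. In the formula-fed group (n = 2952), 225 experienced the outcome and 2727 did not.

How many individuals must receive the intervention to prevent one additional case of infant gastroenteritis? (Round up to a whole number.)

21

Risk in treated group = 74/2711 = 0.02730; risk in control = 225/2952 = 0.07622.
Absolute risk reduction = 0.07622 − 0.02730 = 0.04892
NNT = 1 / ARR = 1 / 0.04892 = 20.440 → round up → 21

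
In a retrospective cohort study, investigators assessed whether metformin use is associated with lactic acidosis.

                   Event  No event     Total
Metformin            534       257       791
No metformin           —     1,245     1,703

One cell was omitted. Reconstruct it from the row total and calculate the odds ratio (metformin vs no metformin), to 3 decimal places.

5.648

The missing cell is in the unexposed row: 1703 − 1245 = 458.
So a = 534, b = 257, c = 458, d = 1245.
OR = (a·d)/(b·c) = (534 × 1245) / (257 × 458) = 664830 / 117706 = 5.64823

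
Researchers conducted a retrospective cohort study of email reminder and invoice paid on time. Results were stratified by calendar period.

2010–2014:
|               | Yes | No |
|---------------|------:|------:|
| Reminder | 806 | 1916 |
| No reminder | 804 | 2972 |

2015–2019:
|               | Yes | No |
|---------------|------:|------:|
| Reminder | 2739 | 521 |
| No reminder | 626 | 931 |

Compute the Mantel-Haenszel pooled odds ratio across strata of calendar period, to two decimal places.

2.95

OR_MH = Σ(aᵢdᵢ/nᵢ) / Σ(bᵢcᵢ/nᵢ), where nᵢ is the stratum total.
Stratum 1 (2010–2014): n = 6498; a·d/n = 806·2972/6498 = 368.6414; b·c/n = 1916·804/6498 = 237.0674
Stratum 2 (2015–2019): n = 4817; a·d/n = 2739·931/4817 = 529.3770; b·c/n = 521·626/4817 = 67.7073
OR_MH = (368.6414 + 529.3770) / (237.0674 + 67.7073) = 898.0184 / 304.7747 = 2.94650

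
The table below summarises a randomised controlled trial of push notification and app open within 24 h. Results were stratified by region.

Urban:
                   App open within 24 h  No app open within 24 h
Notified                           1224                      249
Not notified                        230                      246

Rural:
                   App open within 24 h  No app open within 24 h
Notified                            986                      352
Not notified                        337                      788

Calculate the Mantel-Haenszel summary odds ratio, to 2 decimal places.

6.06

OR_MH = Σ(aᵢdᵢ/nᵢ) / Σ(bᵢcᵢ/nᵢ), where nᵢ is the stratum total.
Stratum 1 (Urban): n = 1949; a·d/n = 1224·246/1949 = 154.4915; b·c/n = 249·230/1949 = 29.3843
Stratum 2 (Rural): n = 2463; a·d/n = 986·788/2463 = 315.4559; b·c/n = 352·337/2463 = 48.1624
OR_MH = (154.4915 + 315.4559) / (29.3843 + 48.1624) = 469.9475 / 77.5467 = 6.06019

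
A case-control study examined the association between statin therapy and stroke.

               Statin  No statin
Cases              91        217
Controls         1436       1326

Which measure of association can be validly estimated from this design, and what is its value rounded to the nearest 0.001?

Reading the table with exposure as columns: a = 91 (Statin, case), b = 1436 (Statin, non-case), c = 217 (No statin, case), d = 1326.
This is a case-control study: participants were sampled on outcome status, so risks in the source population cannot be estimated directly — relative risk is not valid here. The odds ratio is the appropriate measure.
OR = (a·d)/(b·c) = (91 × 1326) / (1436 × 217) = 120666 / 311612 = 0.38723

0.387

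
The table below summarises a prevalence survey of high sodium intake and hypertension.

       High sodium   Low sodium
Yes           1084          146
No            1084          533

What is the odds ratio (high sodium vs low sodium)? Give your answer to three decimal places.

Reading the table with exposure as columns: a = 1084 (High sodium, case), b = 1084 (High sodium, non-case), c = 146 (Low sodium, case), d = 533.
OR = (a·d)/(b·c) = (1084 × 533) / (1084 × 146) = 577772 / 158264 = 3.65068
The odds of hypertension are about 3.65 times as high in the high sodium group.

3.651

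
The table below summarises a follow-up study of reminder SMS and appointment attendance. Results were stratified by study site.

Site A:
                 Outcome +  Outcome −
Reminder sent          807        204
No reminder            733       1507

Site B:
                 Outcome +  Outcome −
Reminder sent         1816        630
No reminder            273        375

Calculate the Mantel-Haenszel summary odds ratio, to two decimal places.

OR_MH = Σ(aᵢdᵢ/nᵢ) / Σ(bᵢcᵢ/nᵢ), where nᵢ is the stratum total.
Stratum 1 (Site A): n = 3251; a·d/n = 807·1507/3251 = 374.0846; b·c/n = 204·733/3251 = 45.9957
Stratum 2 (Site B): n = 3094; a·d/n = 1816·375/3094 = 220.1034; b·c/n = 630·273/3094 = 55.5882
OR_MH = (374.0846 + 220.1034) / (45.9957 + 55.5882) = 594.1880 / 101.5839 = 5.84923

5.85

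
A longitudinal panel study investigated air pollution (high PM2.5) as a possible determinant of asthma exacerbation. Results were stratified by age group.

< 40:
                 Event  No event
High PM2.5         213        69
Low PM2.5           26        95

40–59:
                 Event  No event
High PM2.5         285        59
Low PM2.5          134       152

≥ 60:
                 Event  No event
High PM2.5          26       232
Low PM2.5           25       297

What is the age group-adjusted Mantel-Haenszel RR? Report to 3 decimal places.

2.027

RR_MH = Σ(aᵢ·n₀ᵢ/nᵢ) / Σ(cᵢ·n₁ᵢ/nᵢ), with n₁ᵢ = aᵢ+bᵢ (exposed), n₀ᵢ = cᵢ+dᵢ (unexposed), nᵢ = n₁ᵢ+n₀ᵢ.
Stratum 1 (< 40): n₁ = 282, n₀ = 121, n = 403; a·n₀/n = 213·121/403 = 63.9529; c·n₁/n = 26·282/403 = 18.1935
Stratum 2 (40–59): n₁ = 344, n₀ = 286, n = 630; a·n₀/n = 285·286/630 = 129.3810; c·n₁/n = 134·344/630 = 73.1683
Stratum 3 (≥ 60): n₁ = 258, n₀ = 322, n = 580; a·n₀/n = 26·322/580 = 14.4345; c·n₁/n = 25·258/580 = 11.1207
RR_MH = (63.9529 + 129.3810 + 14.4345) / (18.1935 + 73.1683 + 11.1207) = 207.7683 / 102.4825 = 2.02735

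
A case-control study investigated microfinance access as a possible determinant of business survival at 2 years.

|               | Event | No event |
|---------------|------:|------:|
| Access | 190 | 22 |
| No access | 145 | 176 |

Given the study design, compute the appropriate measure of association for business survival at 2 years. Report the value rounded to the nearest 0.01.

Cells: a = 190, b = 22, c = 145, d = 176.
This is a case-control study: participants were sampled on outcome status, so risks in the source population cannot be estimated directly — relative risk is not valid here. The odds ratio is the appropriate measure.
OR = (a·d)/(b·c) = (190 × 176) / (22 × 145) = 33440 / 3190 = 10.48276

10.48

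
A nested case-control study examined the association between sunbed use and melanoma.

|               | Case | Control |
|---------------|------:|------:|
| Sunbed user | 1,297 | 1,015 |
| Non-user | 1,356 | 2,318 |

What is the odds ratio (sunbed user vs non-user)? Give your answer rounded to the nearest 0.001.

2.184

Cells: a = 1297, b = 1015, c = 1356, d = 2318.
OR = (a·d)/(b·c) = (1297 × 2318) / (1015 × 1356) = 3006446 / 1376340 = 2.18438
The odds of melanoma are about 2.18 times as high in the sunbed user group.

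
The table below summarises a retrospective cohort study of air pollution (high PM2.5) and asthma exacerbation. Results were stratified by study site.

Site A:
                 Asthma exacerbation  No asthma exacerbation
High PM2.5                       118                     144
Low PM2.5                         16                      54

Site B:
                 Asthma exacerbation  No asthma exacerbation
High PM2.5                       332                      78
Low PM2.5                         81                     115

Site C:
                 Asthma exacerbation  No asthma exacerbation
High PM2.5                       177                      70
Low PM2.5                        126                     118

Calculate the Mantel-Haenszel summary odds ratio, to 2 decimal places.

3.53

OR_MH = Σ(aᵢdᵢ/nᵢ) / Σ(bᵢcᵢ/nᵢ), where nᵢ is the stratum total.
Stratum 1 (Site A): n = 332; a·d/n = 118·54/332 = 19.1928; b·c/n = 144·16/332 = 6.9398
Stratum 2 (Site B): n = 606; a·d/n = 332·115/606 = 63.0033; b·c/n = 78·81/606 = 10.4257
Stratum 3 (Site C): n = 491; a·d/n = 177·118/491 = 42.5377; b·c/n = 70·126/491 = 17.9633
OR_MH = (19.1928 + 63.0033 + 42.5377) / (6.9398 + 10.4257 + 17.9633) = 124.7337 / 35.3288 = 3.53065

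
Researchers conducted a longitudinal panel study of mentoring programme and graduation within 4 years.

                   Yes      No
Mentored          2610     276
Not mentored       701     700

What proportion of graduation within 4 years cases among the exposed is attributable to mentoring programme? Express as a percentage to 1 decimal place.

44.7

Cells: a = 2610, b = 276, c = 701, d = 700.
Risk in exposed = 2610/2886 = 0.90437; risk in unexposed = 701/1401 = 0.50036.
RR = 0.90437/0.50036 = 1.80744
AR% = (RR − 1)/RR × 100 = (1.80744 − 1)/1.80744 × 100 = 44.6732%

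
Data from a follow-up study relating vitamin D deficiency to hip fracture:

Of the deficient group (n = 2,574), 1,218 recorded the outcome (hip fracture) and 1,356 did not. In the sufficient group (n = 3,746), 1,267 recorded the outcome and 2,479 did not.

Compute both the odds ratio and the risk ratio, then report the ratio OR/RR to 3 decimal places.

1.256

From the description: a = 1218, b = 1356, c = 1267, d = 2479.
OR = (1218·2479)/(1356·1267) = 3019422/1718052 = 1.75747
Risk in exposed = 1218/2574 = 0.47319; risk in unexposed = 1267/3746 = 0.33823; RR = 1.39904
OR/RR = 1.75747 / 1.39904 = 1.25620
The outcome is not rare, so the OR lies further from 1 than the RR.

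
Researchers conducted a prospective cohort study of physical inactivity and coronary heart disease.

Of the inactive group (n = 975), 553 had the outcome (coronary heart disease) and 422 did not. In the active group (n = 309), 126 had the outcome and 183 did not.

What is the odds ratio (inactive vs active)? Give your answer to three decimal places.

From the description: a = 553, b = 422, c = 126, d = 183.
OR = (a·d)/(b·c) = (553 × 183) / (422 × 126) = 101199 / 53172 = 1.90324
The odds of coronary heart disease are about 1.90 times as high in the inactive group.

1.903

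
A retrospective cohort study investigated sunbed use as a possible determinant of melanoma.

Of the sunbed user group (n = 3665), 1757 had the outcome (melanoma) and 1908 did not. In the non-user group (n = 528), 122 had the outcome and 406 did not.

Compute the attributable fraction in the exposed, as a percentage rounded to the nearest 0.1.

From the description: a = 1757, b = 1908, c = 122, d = 406.
Risk in exposed = 1757/3665 = 0.47940; risk in unexposed = 122/528 = 0.23106.
RR = 0.47940/0.23106 = 2.07478
AR% = (RR − 1)/RR × 100 = (2.07478 − 1)/2.07478 × 100 = 51.8021%

51.8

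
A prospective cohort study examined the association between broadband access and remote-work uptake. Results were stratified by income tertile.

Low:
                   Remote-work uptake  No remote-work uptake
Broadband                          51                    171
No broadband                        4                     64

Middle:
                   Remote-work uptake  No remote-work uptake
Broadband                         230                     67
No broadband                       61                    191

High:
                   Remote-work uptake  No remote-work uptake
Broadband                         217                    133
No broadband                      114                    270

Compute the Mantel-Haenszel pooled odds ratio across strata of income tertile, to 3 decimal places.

OR_MH = Σ(aᵢdᵢ/nᵢ) / Σ(bᵢcᵢ/nᵢ), where nᵢ is the stratum total.
Stratum 1 (Low): n = 290; a·d/n = 51·64/290 = 11.2552; b·c/n = 171·4/290 = 2.3586
Stratum 2 (Middle): n = 549; a·d/n = 230·191/549 = 80.0182; b·c/n = 67·61/549 = 7.4444
Stratum 3 (High): n = 734; a·d/n = 217·270/734 = 79.8229; b·c/n = 133·114/734 = 20.6567
OR_MH = (11.2552 + 80.0182 + 79.8229) / (2.3586 + 7.4444 + 20.6567) = 171.0963 / 30.4597 = 5.61713

5.617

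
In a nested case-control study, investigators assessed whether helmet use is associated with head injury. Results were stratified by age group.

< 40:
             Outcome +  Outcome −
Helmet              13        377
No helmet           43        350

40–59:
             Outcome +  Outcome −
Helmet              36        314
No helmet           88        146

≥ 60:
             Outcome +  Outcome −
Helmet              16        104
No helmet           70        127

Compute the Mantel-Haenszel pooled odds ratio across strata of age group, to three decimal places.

OR_MH = Σ(aᵢdᵢ/nᵢ) / Σ(bᵢcᵢ/nᵢ), where nᵢ is the stratum total.
Stratum 1 (< 40): n = 783; a·d/n = 13·350/783 = 5.8110; b·c/n = 377·43/783 = 20.7037
Stratum 2 (40–59): n = 584; a·d/n = 36·146/584 = 9.0000; b·c/n = 314·88/584 = 47.3151
Stratum 3 (≥ 60): n = 317; a·d/n = 16·127/317 = 6.4101; b·c/n = 104·70/317 = 22.9653
OR_MH = (5.8110 + 9.0000 + 6.4101) / (20.7037 + 47.3151 + 22.9653) = 21.2211 / 90.9841 = 0.23324

0.233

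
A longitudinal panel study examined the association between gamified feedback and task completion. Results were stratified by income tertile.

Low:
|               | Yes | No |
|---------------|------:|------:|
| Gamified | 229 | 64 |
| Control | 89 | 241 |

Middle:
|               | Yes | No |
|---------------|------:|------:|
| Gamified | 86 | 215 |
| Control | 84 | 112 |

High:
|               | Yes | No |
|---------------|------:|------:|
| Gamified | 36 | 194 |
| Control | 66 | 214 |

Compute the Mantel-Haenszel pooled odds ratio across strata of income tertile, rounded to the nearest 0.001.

1.744

OR_MH = Σ(aᵢdᵢ/nᵢ) / Σ(bᵢcᵢ/nᵢ), where nᵢ is the stratum total.
Stratum 1 (Low): n = 623; a·d/n = 229·241/623 = 88.5859; b·c/n = 64·89/623 = 9.1429
Stratum 2 (Middle): n = 497; a·d/n = 86·112/497 = 19.3803; b·c/n = 215·84/497 = 36.3380
Stratum 3 (High): n = 510; a·d/n = 36·214/510 = 15.1059; b·c/n = 194·66/510 = 25.1059
OR_MH = (88.5859 + 19.3803 + 15.1059) / (9.1429 + 36.3380 + 25.1059) = 123.0720 / 70.5868 = 1.74356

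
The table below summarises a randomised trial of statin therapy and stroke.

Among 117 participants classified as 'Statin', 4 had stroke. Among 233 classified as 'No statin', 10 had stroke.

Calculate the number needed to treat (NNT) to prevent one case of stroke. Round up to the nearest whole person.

Risk in treated group = 4/117 = 0.03419; risk in control = 10/233 = 0.04292.
Absolute risk reduction = 0.04292 − 0.03419 = 0.00873
NNT = 1 / ARR = 1 / 0.00873 = 114.542 → round up → 115

115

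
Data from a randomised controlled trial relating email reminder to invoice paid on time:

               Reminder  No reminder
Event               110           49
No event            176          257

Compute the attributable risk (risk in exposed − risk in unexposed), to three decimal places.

Reading the table with exposure as columns: a = 110 (Reminder, case), b = 176 (Reminder, non-case), c = 49 (No reminder, case), d = 257.
Risk in exposed = 110/286 = 0.384615; risk in unexposed = 49/306 = 0.160131.
Risk difference = 0.384615 − 0.160131 = 0.224485

0.224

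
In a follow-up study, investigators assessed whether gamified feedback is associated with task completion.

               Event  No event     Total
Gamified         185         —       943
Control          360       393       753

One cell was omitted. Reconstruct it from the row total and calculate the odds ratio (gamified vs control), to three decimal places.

The missing cell is in the exposed row: 943 − 185 = 758.
So a = 185, b = 758, c = 360, d = 393.
OR = (a·d)/(b·c) = (185 × 393) / (758 × 360) = 72705 / 272880 = 0.26644

0.266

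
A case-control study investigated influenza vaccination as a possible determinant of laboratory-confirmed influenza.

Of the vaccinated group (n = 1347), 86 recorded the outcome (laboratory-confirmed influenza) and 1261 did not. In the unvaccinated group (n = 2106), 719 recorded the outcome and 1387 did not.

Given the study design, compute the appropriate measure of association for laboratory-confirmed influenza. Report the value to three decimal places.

0.132

From the description: a = 86, b = 1261, c = 719, d = 1387.
This is a case-control study: participants were sampled on outcome status, so risks in the source population cannot be estimated directly — relative risk is not valid here. The odds ratio is the appropriate measure.
OR = (a·d)/(b·c) = (86 × 1387) / (1261 × 719) = 119282 / 906659 = 0.13156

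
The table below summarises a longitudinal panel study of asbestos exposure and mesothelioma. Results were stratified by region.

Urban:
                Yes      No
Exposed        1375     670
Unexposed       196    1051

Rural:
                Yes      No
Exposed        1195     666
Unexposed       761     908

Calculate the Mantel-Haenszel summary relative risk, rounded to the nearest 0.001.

2.076

RR_MH = Σ(aᵢ·n₀ᵢ/nᵢ) / Σ(cᵢ·n₁ᵢ/nᵢ), with n₁ᵢ = aᵢ+bᵢ (exposed), n₀ᵢ = cᵢ+dᵢ (unexposed), nᵢ = n₁ᵢ+n₀ᵢ.
Stratum 1 (Urban): n₁ = 2045, n₀ = 1247, n = 3292; a·n₀/n = 1375·1247/3292 = 520.8460; c·n₁/n = 196·2045/3292 = 121.7558
Stratum 2 (Rural): n₁ = 1861, n₀ = 1669, n = 3530; a·n₀/n = 1195·1669/3530 = 565.0014; c·n₁/n = 761·1861/3530 = 401.1958
RR_MH = (520.8460 + 565.0014) / (121.7558 + 401.1958) = 1085.8474 / 522.9515 = 2.07638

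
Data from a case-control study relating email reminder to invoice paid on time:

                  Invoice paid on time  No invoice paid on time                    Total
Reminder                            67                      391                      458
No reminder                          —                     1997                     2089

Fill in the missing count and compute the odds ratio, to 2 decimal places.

3.72

The missing cell is in the unexposed row: 2089 − 1997 = 92.
So a = 67, b = 391, c = 92, d = 1997.
OR = (a·d)/(b·c) = (67 × 1997) / (391 × 92) = 133799 / 35972 = 3.71953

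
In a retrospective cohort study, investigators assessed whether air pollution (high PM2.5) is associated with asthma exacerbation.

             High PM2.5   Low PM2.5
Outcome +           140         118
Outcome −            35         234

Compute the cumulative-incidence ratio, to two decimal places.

2.39

Reading the table with exposure as columns: a = 140 (High PM2.5, case), b = 35 (High PM2.5, non-case), c = 118 (Low PM2.5, case), d = 234.
Risk in exposed = 140/175 = 0.80000; risk in unexposed = 118/352 = 0.33523.
RR = 0.80000 / 0.33523 = 2.38644
The risk among the exposed is 2.39 times that among the unexposed.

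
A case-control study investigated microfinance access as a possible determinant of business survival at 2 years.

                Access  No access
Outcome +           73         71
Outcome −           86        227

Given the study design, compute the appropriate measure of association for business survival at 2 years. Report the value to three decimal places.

Reading the table with exposure as columns: a = 73 (Access, case), b = 86 (Access, non-case), c = 71 (No access, case), d = 227.
This is a case-control study: participants were sampled on outcome status, so risks in the source population cannot be estimated directly — relative risk is not valid here. The odds ratio is the appropriate measure.
OR = (a·d)/(b·c) = (73 × 227) / (86 × 71) = 16571 / 6106 = 2.71389

2.714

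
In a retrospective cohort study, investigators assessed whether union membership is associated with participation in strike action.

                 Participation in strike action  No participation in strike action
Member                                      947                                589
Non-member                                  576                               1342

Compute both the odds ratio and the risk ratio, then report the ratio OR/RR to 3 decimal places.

Cells: a = 947, b = 589, c = 576, d = 1342.
OR = (947·1342)/(589·576) = 1270874/339264 = 3.74597
Risk in exposed = 947/1536 = 0.61654; risk in unexposed = 576/1918 = 0.30031; RR = 2.05298
OR/RR = 3.74597 / 2.05298 = 1.82465
The outcome is not rare, so the OR lies further from 1 than the RR.

1.825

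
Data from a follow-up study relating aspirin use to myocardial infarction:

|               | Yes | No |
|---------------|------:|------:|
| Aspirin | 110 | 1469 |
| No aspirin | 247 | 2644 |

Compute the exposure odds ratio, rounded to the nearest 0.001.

Cells: a = 110, b = 1469, c = 247, d = 2644.
OR = (a·d)/(b·c) = (110 × 2644) / (1469 × 247) = 290840 / 362843 = 0.80156
Exposure is associated with lower odds of myocardial infarction (OR = 0.80 < 1).

0.802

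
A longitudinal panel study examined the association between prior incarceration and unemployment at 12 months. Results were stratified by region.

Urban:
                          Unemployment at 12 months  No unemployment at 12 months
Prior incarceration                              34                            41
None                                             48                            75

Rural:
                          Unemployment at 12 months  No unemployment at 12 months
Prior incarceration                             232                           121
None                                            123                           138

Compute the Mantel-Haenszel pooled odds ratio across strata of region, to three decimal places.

OR_MH = Σ(aᵢdᵢ/nᵢ) / Σ(bᵢcᵢ/nᵢ), where nᵢ is the stratum total.
Stratum 1 (Urban): n = 198; a·d/n = 34·75/198 = 12.8788; b·c/n = 41·48/198 = 9.9394
Stratum 2 (Rural): n = 614; a·d/n = 232·138/614 = 52.1433; b·c/n = 121·123/614 = 24.2394
OR_MH = (12.8788 + 52.1433) / (9.9394 + 24.2394) = 65.0221 / 34.1788 = 1.90241

1.902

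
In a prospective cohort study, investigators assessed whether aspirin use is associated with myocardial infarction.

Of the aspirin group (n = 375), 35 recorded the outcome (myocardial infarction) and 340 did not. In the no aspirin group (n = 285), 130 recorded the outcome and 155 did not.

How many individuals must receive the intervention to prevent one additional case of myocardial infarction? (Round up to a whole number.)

Risk in treated group = 35/375 = 0.09333; risk in control = 130/285 = 0.45614.
Absolute risk reduction = 0.45614 − 0.09333 = 0.36281
NNT = 1 / ARR = 1 / 0.36281 = 2.756 → round up → 3

3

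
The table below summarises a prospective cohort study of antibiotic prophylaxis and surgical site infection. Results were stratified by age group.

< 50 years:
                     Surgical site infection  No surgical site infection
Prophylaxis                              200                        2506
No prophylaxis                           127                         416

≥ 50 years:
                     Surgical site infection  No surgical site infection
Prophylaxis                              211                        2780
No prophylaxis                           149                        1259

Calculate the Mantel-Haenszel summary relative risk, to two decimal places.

RR_MH = Σ(aᵢ·n₀ᵢ/nᵢ) / Σ(cᵢ·n₁ᵢ/nᵢ), with n₁ᵢ = aᵢ+bᵢ (exposed), n₀ᵢ = cᵢ+dᵢ (unexposed), nᵢ = n₁ᵢ+n₀ᵢ.
Stratum 1 (< 50 years): n₁ = 2706, n₀ = 543, n = 3249; a·n₀/n = 200·543/3249 = 33.4257; c·n₁/n = 127·2706/3249 = 105.7747
Stratum 2 (≥ 50 years): n₁ = 2991, n₀ = 1408, n = 4399; a·n₀/n = 211·1408/4399 = 67.5353; c·n₁/n = 149·2991/4399 = 101.3092
RR_MH = (33.4257 + 67.5353) / (105.7747 + 101.3092) = 100.9610 / 207.0839 = 0.48754

0.49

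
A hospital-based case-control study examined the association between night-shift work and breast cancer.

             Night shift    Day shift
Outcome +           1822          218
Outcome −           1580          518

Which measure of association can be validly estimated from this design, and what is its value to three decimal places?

2.740

Reading the table with exposure as columns: a = 1822 (Night shift, case), b = 1580 (Night shift, non-case), c = 218 (Day shift, case), d = 518.
This is a hospital-based case-control study: participants were sampled on outcome status, so risks in the source population cannot be estimated directly — relative risk is not valid here. The odds ratio is the appropriate measure.
OR = (a·d)/(b·c) = (1822 × 518) / (1580 × 218) = 943796 / 344440 = 2.74009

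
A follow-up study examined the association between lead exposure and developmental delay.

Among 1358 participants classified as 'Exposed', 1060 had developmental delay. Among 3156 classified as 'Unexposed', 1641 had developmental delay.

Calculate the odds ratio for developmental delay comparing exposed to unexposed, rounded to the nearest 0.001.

3.284

From the description: a = 1060, b = 298, c = 1641, d = 1515.
OR = (a·d)/(b·c) = (1060 × 1515) / (298 × 1641) = 1605900 / 489018 = 3.28393
The odds of developmental delay are about 3.28 times as high in the exposed group.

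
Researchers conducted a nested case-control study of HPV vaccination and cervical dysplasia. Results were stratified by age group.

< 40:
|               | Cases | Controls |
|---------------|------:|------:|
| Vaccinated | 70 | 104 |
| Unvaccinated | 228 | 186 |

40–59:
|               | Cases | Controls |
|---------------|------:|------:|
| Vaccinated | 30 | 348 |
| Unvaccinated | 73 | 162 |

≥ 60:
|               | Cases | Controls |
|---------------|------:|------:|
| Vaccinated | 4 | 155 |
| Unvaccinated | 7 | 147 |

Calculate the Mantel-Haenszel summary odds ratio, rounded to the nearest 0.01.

0.37

OR_MH = Σ(aᵢdᵢ/nᵢ) / Σ(bᵢcᵢ/nᵢ), where nᵢ is the stratum total.
Stratum 1 (< 40): n = 588; a·d/n = 70·186/588 = 22.1429; b·c/n = 104·228/588 = 40.3265
Stratum 2 (40–59): n = 613; a·d/n = 30·162/613 = 7.9282; b·c/n = 348·73/613 = 41.4421
Stratum 3 (≥ 60): n = 313; a·d/n = 4·147/313 = 1.8786; b·c/n = 155·7/313 = 3.4665
OR_MH = (22.1429 + 7.9282 + 1.8786) / (40.3265 + 41.4421 + 3.4665) = 31.9497 / 85.2351 = 0.37484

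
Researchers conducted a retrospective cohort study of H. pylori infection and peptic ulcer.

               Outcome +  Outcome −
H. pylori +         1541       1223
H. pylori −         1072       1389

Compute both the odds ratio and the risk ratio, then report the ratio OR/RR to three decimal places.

1.276

Cells: a = 1541, b = 1223, c = 1072, d = 1389.
OR = (1541·1389)/(1223·1072) = 2140449/1311056 = 1.63261
Risk in exposed = 1541/2764 = 0.55753; risk in unexposed = 1072/2461 = 0.43560; RR = 1.27992
OR/RR = 1.63261 / 1.27992 = 1.27556
The outcome is not rare, so the OR lies further from 1 than the RR.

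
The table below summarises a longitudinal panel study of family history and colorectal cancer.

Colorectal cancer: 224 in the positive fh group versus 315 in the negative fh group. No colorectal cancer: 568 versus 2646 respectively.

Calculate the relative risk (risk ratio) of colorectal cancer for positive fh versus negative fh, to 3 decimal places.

From the description: a = 224, b = 568, c = 315, d = 2646.
Risk in exposed = 224/792 = 0.28283; risk in unexposed = 315/2961 = 0.10638.
RR = 0.28283 / 0.10638 = 2.65859
The risk among the exposed is 2.66 times that among the unexposed.

2.659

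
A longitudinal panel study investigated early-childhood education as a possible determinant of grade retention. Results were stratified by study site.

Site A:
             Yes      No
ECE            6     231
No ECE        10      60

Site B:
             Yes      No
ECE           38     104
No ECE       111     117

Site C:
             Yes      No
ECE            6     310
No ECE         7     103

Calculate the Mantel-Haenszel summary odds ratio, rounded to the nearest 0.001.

OR_MH = Σ(aᵢdᵢ/nᵢ) / Σ(bᵢcᵢ/nᵢ), where nᵢ is the stratum total.
Stratum 1 (Site A): n = 307; a·d/n = 6·60/307 = 1.1726; b·c/n = 231·10/307 = 7.5244
Stratum 2 (Site B): n = 370; a·d/n = 38·117/370 = 12.0162; b·c/n = 104·111/370 = 31.2000
Stratum 3 (Site C): n = 426; a·d/n = 6·103/426 = 1.4507; b·c/n = 310·7/426 = 5.0939
OR_MH = (1.1726 + 12.0162 + 1.4507) / (7.5244 + 31.2000 + 5.0939) = 14.6396 / 43.8183 = 0.33410

0.334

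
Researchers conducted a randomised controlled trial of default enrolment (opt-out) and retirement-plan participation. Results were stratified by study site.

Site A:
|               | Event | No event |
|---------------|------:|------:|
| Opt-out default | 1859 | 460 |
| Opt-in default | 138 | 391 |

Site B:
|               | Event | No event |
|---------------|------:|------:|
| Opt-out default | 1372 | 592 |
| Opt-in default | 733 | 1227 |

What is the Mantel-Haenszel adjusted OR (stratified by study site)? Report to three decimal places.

OR_MH = Σ(aᵢdᵢ/nᵢ) / Σ(bᵢcᵢ/nᵢ), where nᵢ is the stratum total.
Stratum 1 (Site A): n = 2848; a·d/n = 1859·391/2848 = 255.2209; b·c/n = 460·138/2848 = 22.2893
Stratum 2 (Site B): n = 3924; a·d/n = 1372·1227/3924 = 429.0122; b·c/n = 592·733/3924 = 110.5851
OR_MH = (255.2209 + 429.0122) / (22.2893 + 110.5851) = 684.2331 / 132.8744 = 5.14947

5.149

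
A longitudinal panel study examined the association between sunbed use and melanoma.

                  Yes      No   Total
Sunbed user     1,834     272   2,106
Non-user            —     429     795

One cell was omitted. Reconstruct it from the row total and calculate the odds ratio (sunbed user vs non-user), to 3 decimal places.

The missing cell is in the unexposed row: 795 − 429 = 366.
So a = 1834, b = 272, c = 366, d = 429.
OR = (a·d)/(b·c) = (1834 × 429) / (272 × 366) = 786786 / 99552 = 7.90327

7.903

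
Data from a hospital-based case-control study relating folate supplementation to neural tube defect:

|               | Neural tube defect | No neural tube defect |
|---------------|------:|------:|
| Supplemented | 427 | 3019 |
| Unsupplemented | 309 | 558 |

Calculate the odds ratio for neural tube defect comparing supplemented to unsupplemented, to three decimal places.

0.255

Cells: a = 427, b = 3019, c = 309, d = 558.
OR = (a·d)/(b·c) = (427 × 558) / (3019 × 309) = 238266 / 932871 = 0.25541
Exposure is associated with lower odds of neural tube defect (OR = 0.26 < 1).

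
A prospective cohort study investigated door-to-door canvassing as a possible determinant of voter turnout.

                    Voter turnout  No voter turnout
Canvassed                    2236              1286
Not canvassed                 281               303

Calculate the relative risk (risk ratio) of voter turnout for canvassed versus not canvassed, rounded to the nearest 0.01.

Cells: a = 2236, b = 1286, c = 281, d = 303.
Risk in exposed = 2236/3522 = 0.63487; risk in unexposed = 281/584 = 0.48116.
RR = 0.63487 / 0.48116 = 1.31944
The risk among the exposed is 1.32 times that among the unexposed.

1.32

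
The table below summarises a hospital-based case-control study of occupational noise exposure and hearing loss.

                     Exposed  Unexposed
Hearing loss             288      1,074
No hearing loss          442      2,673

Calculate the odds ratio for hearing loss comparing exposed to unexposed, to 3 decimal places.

Reading the table with exposure as columns: a = 288 (Exposed, case), b = 442 (Exposed, non-case), c = 1074 (Unexposed, case), d = 2673.
OR = (a·d)/(b·c) = (288 × 2673) / (442 × 1074) = 769824 / 474708 = 1.62168
The odds of hearing loss are about 1.62 times as high in the exposed group.

1.622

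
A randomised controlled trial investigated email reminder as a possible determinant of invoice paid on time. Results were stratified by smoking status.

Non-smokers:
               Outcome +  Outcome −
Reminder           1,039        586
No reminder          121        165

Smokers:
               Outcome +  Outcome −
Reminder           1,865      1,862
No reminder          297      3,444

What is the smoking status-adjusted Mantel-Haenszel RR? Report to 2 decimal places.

RR_MH = Σ(aᵢ·n₀ᵢ/nᵢ) / Σ(cᵢ·n₁ᵢ/nᵢ), with n₁ᵢ = aᵢ+bᵢ (exposed), n₀ᵢ = cᵢ+dᵢ (unexposed), nᵢ = n₁ᵢ+n₀ᵢ.
Stratum 1 (Non-smokers): n₁ = 1625, n₀ = 286, n = 1911; a·n₀/n = 1039·286/1911 = 155.4966; c·n₁/n = 121·1625/1911 = 102.8912
Stratum 2 (Smokers): n₁ = 3727, n₀ = 3741, n = 7468; a·n₀/n = 1865·3741/7468 = 934.2481; c·n₁/n = 297·3727/7468 = 148.2216
RR_MH = (155.4966 + 934.2481) / (102.8912 + 148.2216) = 1089.7447 / 251.1128 = 4.33966

4.34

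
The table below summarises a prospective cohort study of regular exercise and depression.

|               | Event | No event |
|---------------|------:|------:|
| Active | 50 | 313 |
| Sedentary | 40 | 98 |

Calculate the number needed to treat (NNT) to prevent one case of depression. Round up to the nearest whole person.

Risk in treated group = 50/363 = 0.13774; risk in control = 40/138 = 0.28986.
Absolute risk reduction = 0.28986 − 0.13774 = 0.15211
NNT = 1 / ARR = 1 / 0.15211 = 6.574 → round up → 7

7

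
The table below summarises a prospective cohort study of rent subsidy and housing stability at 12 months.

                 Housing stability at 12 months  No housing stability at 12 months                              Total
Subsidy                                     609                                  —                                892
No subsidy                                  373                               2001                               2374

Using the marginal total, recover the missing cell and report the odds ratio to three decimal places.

The missing cell is in the exposed row: 892 − 609 = 283.
So a = 609, b = 283, c = 373, d = 2001.
OR = (a·d)/(b·c) = (609 × 2001) / (283 × 373) = 1218609 / 105559 = 11.54434

11.544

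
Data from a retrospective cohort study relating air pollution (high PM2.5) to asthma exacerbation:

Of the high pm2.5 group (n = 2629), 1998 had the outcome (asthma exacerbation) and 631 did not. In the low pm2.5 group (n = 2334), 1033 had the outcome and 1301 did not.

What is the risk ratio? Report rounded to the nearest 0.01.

From the description: a = 1998, b = 631, c = 1033, d = 1301.
Risk in exposed = 1998/2629 = 0.75998; risk in unexposed = 1033/2334 = 0.44259.
RR = 0.75998 / 0.44259 = 1.71714
The risk among the exposed is 1.72 times that among the unexposed.

1.72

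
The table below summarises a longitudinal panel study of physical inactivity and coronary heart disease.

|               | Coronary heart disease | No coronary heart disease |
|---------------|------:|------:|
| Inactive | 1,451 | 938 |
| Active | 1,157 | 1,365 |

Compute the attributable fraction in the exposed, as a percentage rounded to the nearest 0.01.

Cells: a = 1451, b = 938, c = 1157, d = 1365.
Risk in exposed = 1451/2389 = 0.60737; risk in unexposed = 1157/2522 = 0.45876.
RR = 0.60737/0.45876 = 1.32392
AR% = (RR − 1)/RR × 100 = (1.32392 − 1)/1.32392 × 100 = 24.4670%

24.47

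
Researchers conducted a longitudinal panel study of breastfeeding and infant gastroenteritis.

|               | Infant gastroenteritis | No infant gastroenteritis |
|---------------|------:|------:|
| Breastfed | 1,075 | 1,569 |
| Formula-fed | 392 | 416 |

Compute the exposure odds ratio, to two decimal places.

Cells: a = 1075, b = 1569, c = 392, d = 416.
OR = (a·d)/(b·c) = (1075 × 416) / (1569 × 392) = 447200 / 615048 = 0.72710
Exposure is associated with lower odds of infant gastroenteritis (OR = 0.73 < 1).

0.73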